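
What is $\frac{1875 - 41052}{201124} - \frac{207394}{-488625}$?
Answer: $\frac{22569049231}{98274214500} \approx 0.22965$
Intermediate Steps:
$\frac{1875 - 41052}{201124} - \frac{207394}{-488625} = \left(1875 - 41052\right) \frac{1}{201124} - - \frac{207394}{488625} = \left(-39177\right) \frac{1}{201124} + \frac{207394}{488625} = - \frac{39177}{201124} + \frac{207394}{488625} = \frac{22569049231}{98274214500}$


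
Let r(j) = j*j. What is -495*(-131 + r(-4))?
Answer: 56925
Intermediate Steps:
r(j) = j²
-495*(-131 + r(-4)) = -495*(-131 + (-4)²) = -495*(-131 + 16) = -495*(-115) = 56925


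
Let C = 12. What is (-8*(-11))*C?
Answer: 1056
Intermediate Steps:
(-8*(-11))*C = -8*(-11)*12 = 88*12 = 1056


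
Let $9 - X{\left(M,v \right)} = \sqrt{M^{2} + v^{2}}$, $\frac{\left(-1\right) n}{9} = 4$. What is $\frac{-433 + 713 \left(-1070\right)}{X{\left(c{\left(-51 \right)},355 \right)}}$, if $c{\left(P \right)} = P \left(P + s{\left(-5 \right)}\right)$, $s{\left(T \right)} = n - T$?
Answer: $\frac{6870087}{17615068} + \frac{763343 \sqrt{17615149}}{17615068} \approx 182.27$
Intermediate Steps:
$n = -36$ ($n = \left(-9\right) 4 = -36$)
$s{\left(T \right)} = -36 - T$
$c{\left(P \right)} = P \left(-31 + P\right)$ ($c{\left(P \right)} = P \left(P - 31\right) = P \left(-31 + P\right)$)
$X{\left(M,v \right)} = 9 - \sqrt{M^{2} + v^{2}}$
$\frac{-433 + 713 \left(-1070\right)}{X{\left(c{\left(-51 \right)},355 \right)}} = \frac{-433 + 713 \left(-1070\right)}{9 - \sqrt{\left(- 51 \left(-31 - 51\right)\right)^{2} + 355^{2}}} = \frac{-433 - 762910}{9 - \sqrt{\left(\left(-51\right) \left(-82\right)\right)^{2} + 126025}} = - \frac{763343}{9 - \sqrt{4182^{2} + 126025}} = - \frac{763343}{9 - \sqrt{17489124 + 126025}} = - \frac{763343}{9 - \sqrt{17615149}}$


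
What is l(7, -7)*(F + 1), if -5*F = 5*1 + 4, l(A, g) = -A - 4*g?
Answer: -84/5 ≈ -16.800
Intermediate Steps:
F = -9/5 (F = -(5*1 + 4)/5 = -(5 + 4)/5 = -⅕*9 = -9/5 ≈ -1.8000)
l(7, -7)*(F + 1) = (-1*7 - 4*(-7))*(-9/5 + 1) = (-7 + 28)*(-⅘) = 21*(-⅘) = -84/5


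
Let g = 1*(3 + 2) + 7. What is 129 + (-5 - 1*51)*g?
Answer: -543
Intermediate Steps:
g = 12 (g = 1*5 + 7 = 5 + 7 = 12)
129 + (-5 - 1*51)*g = 129 + (-5 - 1*51)*12 = 129 + (-5 - 51)*12 = 129 - 56*12 = 129 - 672 = -543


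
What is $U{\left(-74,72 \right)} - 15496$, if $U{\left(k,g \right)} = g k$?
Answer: $-20824$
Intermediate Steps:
$U{\left(-74,72 \right)} - 15496 = 72 \left(-74\right) - 15496 = -5328 - 15496 = -20824$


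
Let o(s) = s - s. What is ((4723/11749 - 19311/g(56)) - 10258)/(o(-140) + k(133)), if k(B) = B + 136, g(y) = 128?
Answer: -15652999371/404541568 ≈ -38.693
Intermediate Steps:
o(s) = 0
k(B) = 136 + B
((4723/11749 - 19311/g(56)) - 10258)/(o(-140) + k(133)) = ((4723/11749 - 19311/128) - 10258)/(0 + (136 + 133)) = ((4723*(1/11749) - 19311*1/128) - 10258)/(0 + 269) = ((4723/11749 - 19311/128) - 10258)/269 = (-226280395/1503872 - 10258)*(1/269) = -15652999371/1503872*1/269 = -15652999371/404541568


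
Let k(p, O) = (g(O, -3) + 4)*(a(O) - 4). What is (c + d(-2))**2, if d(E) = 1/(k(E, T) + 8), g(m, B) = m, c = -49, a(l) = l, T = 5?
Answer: 692224/289 ≈ 2395.2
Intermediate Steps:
k(p, O) = (-4 + O)*(4 + O) (k(p, O) = (O + 4)*(O - 4) = (4 + O)*(-4 + O) = (-4 + O)*(4 + O))
d(E) = 1/17 (d(E) = 1/((-16 + 5**2) + 8) = 1/((-16 + 25) + 8) = 1/(9 + 8) = 1/17)
(c + d(-2))**2 = (-49 + 1/17)**2 = (-832/17)**2 = 692224/289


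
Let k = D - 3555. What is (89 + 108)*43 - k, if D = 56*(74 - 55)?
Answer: 10962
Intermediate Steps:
D = 1064 (D = 56*19 = 1064)
k = -2491 (k = 1064 - 3555 = -2491)
(89 + 108)*43 - k = (89 + 108)*43 - 1*(-2491) = 197*43 + 2491 = 8471 + 2491 = 10962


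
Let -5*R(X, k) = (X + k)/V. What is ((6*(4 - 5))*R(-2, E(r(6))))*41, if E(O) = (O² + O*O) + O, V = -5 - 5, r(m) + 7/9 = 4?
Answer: -73021/675 ≈ -108.18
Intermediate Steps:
r(m) = 29/9 (r(m) = -7/9 + 4 = 29/9)
V = -10
E(O) = O + 2*O² (E(O) = (O² + O²) + O = 2*O² + O = O + 2*O²)
R(X, k) = X/50 + k/50 (R(X, k) = -(X + k)/(5*(-10)) = -(X + k)*(-1)/(5*10) = -(-X/10 - k/10)/5 = X/50 + k/50)
((6*(4 - 5))*R(-2, E(r(6))))*41 = ((6*(4 - 5))*((1/50)*(-2) + (29*(1 + 2*(29/9))/9)/50))*41 = ((6*(-1))*(-1/25 + (29*(1 + 58/9)/9)/50))*41 = -6*(-1/25 + ((29/9)*(67/9))/50)*41 = -6*(-1/25 + (1/50)*(1943/81))*41 = -6*(-1/25 + 1943/4050)*41 = -6*1781/4050*41 = -1781/675*41 = -73021/675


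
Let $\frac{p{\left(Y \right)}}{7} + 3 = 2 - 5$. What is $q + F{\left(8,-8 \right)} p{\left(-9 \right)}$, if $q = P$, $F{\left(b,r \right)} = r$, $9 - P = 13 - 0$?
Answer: $332$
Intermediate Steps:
$P = -4$ ($P = 9 - \left(13 - 0\right) = 9 - \left(13 + 0\right) = 9 - 13 = -4$)
$q = -4$
$p{\left(Y \right)} = -42$ ($p{\left(Y \right)} = -21 + 7 \left(2 - 5\right) = -21 + 7 \left(-3\right) = -21 - 21 = -42$)
$q + F{\left(8,-8 \right)} p{\left(-9 \right)} = -4 - -336 = -4 + 336 = 332$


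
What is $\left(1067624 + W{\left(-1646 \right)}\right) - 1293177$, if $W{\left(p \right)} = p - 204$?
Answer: $-227403$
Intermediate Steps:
$W{\left(p \right)} = -204 + p$ ($W{\left(p \right)} = p - 204 = -204 + p$)
$\left(1067624 + W{\left(-1646 \right)}\right) - 1293177 = \left(1067624 - 1850\right) - 1293177 = 1065774 - 1293177 = -227403$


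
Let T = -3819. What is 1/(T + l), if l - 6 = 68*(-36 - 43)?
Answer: -1/9185 ≈ -0.00010887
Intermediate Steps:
l = -5366 (l = 6 + 68*(-36 - 43) = 6 + 68*(-79) = 6 - 5372 = -5366)
1/(T + l) = 1/(-3819 - 5366) = 1/(-9185) = -1/9185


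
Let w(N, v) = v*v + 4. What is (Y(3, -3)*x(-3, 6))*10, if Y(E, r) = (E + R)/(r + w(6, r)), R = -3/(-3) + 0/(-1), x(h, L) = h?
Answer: -12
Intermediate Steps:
w(N, v) = 4 + v² (w(N, v) = v² + 4 = 4 + v²)
R = 1 (R = -3*(-⅓) + 0*(-1) = 1 + 0 = 1)
Y(E, r) = (1 + E)/(4 + r + r²) (Y(E, r) = (E + 1)/(r + (4 + r²)) = (1 + E)/(4 + r + r²))
(Y(3, -3)*x(-3, 6))*10 = (((1 + 3)/(4 - 3 + (-3)²))*(-3))*10 = ((4/(4 - 3 + 9))*(-3))*10 = ((4/10)*(-3))*10 = (((⅒)*4)*(-3))*10 = ((⅖)*(-3))*10 = -6/5*10 = -12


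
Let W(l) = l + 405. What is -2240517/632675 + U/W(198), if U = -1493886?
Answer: -315498452267/127167675 ≈ -2481.0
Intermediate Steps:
W(l) = 405 + l
-2240517/632675 + U/W(198) = -2240517/632675 - 1493886/(405 + 198) = -2240517*1/632675 - 1493886/603 = -2240517/632675 - 1493886*1/603 = -2240517/632675 - 497962/201 = -315498452267/127167675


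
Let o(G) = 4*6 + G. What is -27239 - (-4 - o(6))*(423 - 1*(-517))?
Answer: 4721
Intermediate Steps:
o(G) = 24 + G
-27239 - (-4 - o(6))*(423 - 1*(-517)) = -27239 - (-4 - (24 + 6))*(423 - 1*(-517)) = -27239 - (-4 - 1*30)*(423 + 517) = -27239 - (-4 - 30)*940 = -27239 - (-34)*940 = -27239 - 1*(-31960) = -27239 + 31960 = 4721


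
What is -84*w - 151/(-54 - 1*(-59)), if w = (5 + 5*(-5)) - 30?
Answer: 20849/5 ≈ 4169.8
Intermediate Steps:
w = -50 (w = (5 - 25) - 30 = -20 - 30 = -50)
-84*w - 151/(-54 - 1*(-59)) = -84*(-50) - 151/(-54 - 1*(-59)) = 4200 - 151/(-54 + 59) = 4200 - 151/5 = 20849/5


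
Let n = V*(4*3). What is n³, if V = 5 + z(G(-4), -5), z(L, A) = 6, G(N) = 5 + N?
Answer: 2299968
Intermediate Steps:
V = 11 (V = 5 + 6 = 11)
n = 132 (n = 11*(4*3) = 11*12 = 132)
n³ = 132³ = 2299968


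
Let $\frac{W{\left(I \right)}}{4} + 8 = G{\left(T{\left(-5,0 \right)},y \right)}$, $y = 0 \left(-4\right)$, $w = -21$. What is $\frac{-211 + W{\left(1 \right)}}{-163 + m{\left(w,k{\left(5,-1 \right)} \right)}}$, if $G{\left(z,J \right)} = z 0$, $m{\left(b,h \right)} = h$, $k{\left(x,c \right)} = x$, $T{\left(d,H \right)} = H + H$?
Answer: $\frac{243}{158} \approx 1.538$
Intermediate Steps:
$T{\left(d,H \right)} = 2 H$
$y = 0$
$G{\left(z,J \right)} = 0$
$W{\left(I \right)} = -32$ ($W{\left(I \right)} = -32 + 4 \cdot 0 = -32 + 0 = -32$)
$\frac{-211 + W{\left(1 \right)}}{-163 + m{\left(w,k{\left(5,-1 \right)} \right)}} = \frac{-211 - 32}{-163 + 5} = - \frac{243}{-158} = \left(-243\right) \left(- \frac{1}{158}\right) = \frac{243}{158}$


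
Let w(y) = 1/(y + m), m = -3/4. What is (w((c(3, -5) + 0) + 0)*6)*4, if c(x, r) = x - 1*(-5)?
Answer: 96/29 ≈ 3.3103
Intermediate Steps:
c(x, r) = 5 + x (c(x, r) = x + 5 = 5 + x)
m = -3/4 (m = -3*1/4 = -3/4 ≈ -0.75000)
w(y) = 1/(-3/4 + y) (w(y) = 1/(y - 3/4) = 1/(-3/4 + y))
(w((c(3, -5) + 0) + 0)*6)*4 = ((4/(-3 + 4*(((5 + 3) + 0) + 0)))*6)*4 = ((4/(-3 + 4*((8 + 0) + 0)))*6)*4 = ((4/(-3 + 4*(8 + 0)))*6)*4 = ((4/(-3 + 4*8))*6)*4 = ((4/(-3 + 32))*6)*4 = ((4/29)*6)*4 = (24/29)*4 = 96/29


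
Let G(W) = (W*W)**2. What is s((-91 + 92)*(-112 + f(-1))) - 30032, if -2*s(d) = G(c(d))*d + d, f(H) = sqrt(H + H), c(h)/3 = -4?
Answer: 1131240 - 20737*I*sqrt(2)/2 ≈ 1.1312e+6 - 14663.0*I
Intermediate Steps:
c(h) = -12 (c(h) = 3*(-4) = -12)
f(H) = sqrt(2)*sqrt(H) (f(H) = sqrt(2*H) = sqrt(2)*sqrt(H))
G(W) = W**4 (G(W) = (W**2)**2 = W**4)
s(d) = -20737*d/2 (s(d) = -((-12)**4*d + d)/2 = -(20736*d + d)/2 = -20737*d/2)
s((-91 + 92)*(-112 + f(-1))) - 30032 = -20737*(-91 + 92)*(-112 + sqrt(2)*sqrt(-1))/2 - 30032 = -20737*(-112 + sqrt(2)*I)/2 - 30032 = -20737*(-112 + I*sqrt(2))/2 - 30032 = (1161272 - 20737*I*sqrt(2)/2) - 30032 = 1131240 - 20737*I*sqrt(2)/2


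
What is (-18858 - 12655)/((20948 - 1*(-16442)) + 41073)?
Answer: -31513/78463 ≈ -0.40163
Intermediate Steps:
(-18858 - 12655)/((20948 - 1*(-16442)) + 41073) = -31513/((20948 + 16442) + 41073) = -31513/(37390 + 41073) = -31513/78463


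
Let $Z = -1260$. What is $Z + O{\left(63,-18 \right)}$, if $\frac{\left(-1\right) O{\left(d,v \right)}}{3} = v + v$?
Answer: $-1152$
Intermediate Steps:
$O{\left(d,v \right)} = - 6 v$ ($O{\left(d,v \right)} = - 3 \left(v + v\right) = - 3 \cdot 2 v = - 6 v$)
$Z + O{\left(63,-18 \right)} = -1260 - -108 = -1260 + 108 = -1152$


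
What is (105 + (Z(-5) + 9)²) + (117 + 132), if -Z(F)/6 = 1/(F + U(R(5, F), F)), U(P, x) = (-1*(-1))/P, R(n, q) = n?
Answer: 7345/16 ≈ 459.06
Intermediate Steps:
U(P, x) = 1/P
Z(F) = -6/(⅕ + F) (Z(F) = -6/(F + 1/5) = -6/(F + ⅕) = -6/(⅕ + F))
(105 + (Z(-5) + 9)²) + (117 + 132) = (105 + (-30/(1 + 5*(-5)) + 9)²) + (117 + 132) = (105 + (-30/(1 - 25) + 9)²) + 249 = (105 + (-30/(-24) + 9)²) + 249 = (105 + (-30*(-1/24) + 9)²) + 249 = (105 + (5/4 + 9)²) + 249 = (105 + (41/4)²) + 249 = (105 + 1681/16) + 249 = 3361/16 + 249 = 7345/16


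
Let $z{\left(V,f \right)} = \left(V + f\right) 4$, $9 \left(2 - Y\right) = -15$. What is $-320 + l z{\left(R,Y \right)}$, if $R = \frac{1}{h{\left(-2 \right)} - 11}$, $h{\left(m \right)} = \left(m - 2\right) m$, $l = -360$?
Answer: $-5120$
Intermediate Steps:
$h{\left(m \right)} = m \left(-2 + m\right)$ ($h{\left(m \right)} = \left(-2 + m\right) m = m \left(-2 + m\right)$)
$Y = \frac{11}{3}$ ($Y = 2 - - \frac{5}{3} = 2 + \frac{5}{3} = \frac{11}{3} \approx 3.6667$)
$R = - \frac{1}{3}$ ($R = \frac{1}{- 2 \left(-2 - 2\right) - 11} = \frac{1}{\left(-2\right) \left(-4\right) - 11} = \frac{1}{8 - 11} = \frac{1}{-3} = - \frac{1}{3} \approx -0.33333$)
$z{\left(V,f \right)} = 4 V + 4 f$
$-320 + l z{\left(R,Y \right)} = -320 - 360 \left(4 \left(- \frac{1}{3}\right) + 4 \cdot \frac{11}{3}\right) = -320 - 360 \left(- \frac{4}{3} + \frac{44}{3}\right) = -320 - 4800 = -5120$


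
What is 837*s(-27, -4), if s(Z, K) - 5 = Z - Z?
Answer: 4185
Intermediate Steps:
s(Z, K) = 5 (s(Z, K) = 5 + (Z - Z) = 5 + 0 = 5)
837*s(-27, -4) = 837*5 = 4185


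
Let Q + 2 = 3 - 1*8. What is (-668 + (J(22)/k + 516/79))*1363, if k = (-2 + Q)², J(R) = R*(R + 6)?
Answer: -5702890136/6399 ≈ -8.9122e+5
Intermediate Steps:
Q = -7 (Q = -2 + (3 - 1*8) = -2 + (3 - 8) = -2 - 5 = -7)
J(R) = R*(6 + R)
k = 81 (k = (-2 - 7)² = (-9)² = 81)
(-668 + (J(22)/k + 516/79))*1363 = (-668 + ((22*(6 + 22))/81 + 516/79))*1363 = (-668 + ((22*28)*(1/81) + 516*(1/79)))*1363 = (-668 + (616*(1/81) + 516/79))*1363 = (-668 + (616/81 + 516/79))*1363 = (-668 + 90460/6399)*1363 = -4184072/6399*1363 = -5702890136/6399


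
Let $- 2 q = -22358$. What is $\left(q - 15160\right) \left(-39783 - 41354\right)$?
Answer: $323006397$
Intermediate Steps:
$q = 11179$ ($q = \left(- \frac{1}{2}\right) \left(-22358\right) = 11179$)
$\left(q - 15160\right) \left(-39783 - 41354\right) = \left(11179 - 15160\right) \left(-39783 - 41354\right) = \left(-3981\right) \left(-81137\right) = 323006397$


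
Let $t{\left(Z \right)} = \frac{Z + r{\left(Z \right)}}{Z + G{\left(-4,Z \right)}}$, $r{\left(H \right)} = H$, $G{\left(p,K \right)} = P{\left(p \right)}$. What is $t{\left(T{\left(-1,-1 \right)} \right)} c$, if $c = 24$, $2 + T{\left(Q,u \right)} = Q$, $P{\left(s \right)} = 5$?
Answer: $-72$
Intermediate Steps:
$T{\left(Q,u \right)} = -2 + Q$
$G{\left(p,K \right)} = 5$
$t{\left(Z \right)} = \frac{2 Z}{5 + Z}$ ($t{\left(Z \right)} = \frac{Z + Z}{Z + 5} = \frac{2 Z}{5 + Z}$)
$t{\left(T{\left(-1,-1 \right)} \right)} c = \frac{2 \left(-2 - 1\right)}{5 - 3} \cdot 24 = 2 \left(-3\right) \frac{1}{5 - 3} \cdot 24 = 2 \left(-3\right) \frac{1}{2} \cdot 24 = \left(-3\right) 24 = -72$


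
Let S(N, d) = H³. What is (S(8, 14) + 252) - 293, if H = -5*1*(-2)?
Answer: 959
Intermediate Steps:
H = 10 (H = -5*(-2) = 10)
S(N, d) = 1000 (S(N, d) = 10³ = 1000)
(S(8, 14) + 252) - 293 = (1000 + 252) - 293 = 1252 - 293 = 959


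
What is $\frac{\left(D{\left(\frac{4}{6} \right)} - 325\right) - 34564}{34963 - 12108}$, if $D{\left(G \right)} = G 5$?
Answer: $- \frac{14951}{9795} \approx -1.5264$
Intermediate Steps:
$D{\left(G \right)} = 5 G$
$\frac{\left(D{\left(\frac{4}{6} \right)} - 325\right) - 34564}{34963 - 12108} = \frac{\left(5 \cdot \frac{4}{6} - 325\right) - 34564}{34963 - 12108} = \frac{\left(5 \cdot 4 \cdot \frac{1}{6} - 325\right) - 34564}{22855} = \left(\left(5 \cdot \frac{2}{3} - 325\right) - 34564\right) \frac{1}{22855} = \left(\left(\frac{10}{3} - 325\right) - 34564\right) \frac{1}{22855} = \left(- \frac{965}{3} - 34564\right) \frac{1}{22855} = \left(- \frac{104657}{3}\right) \frac{1}{22855} = - \frac{14951}{9795}$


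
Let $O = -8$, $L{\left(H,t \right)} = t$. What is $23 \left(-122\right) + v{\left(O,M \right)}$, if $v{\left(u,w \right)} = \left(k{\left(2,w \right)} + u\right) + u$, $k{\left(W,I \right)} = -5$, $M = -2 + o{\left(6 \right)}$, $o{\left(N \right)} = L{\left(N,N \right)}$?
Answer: $-2827$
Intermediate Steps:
$o{\left(N \right)} = N$
$M = 4$ ($M = -2 + 6 = 4$)
$v{\left(u,w \right)} = -5 + 2 u$ ($v{\left(u,w \right)} = \left(-5 + u\right) + u = -5 + 2 u$)
$23 \left(-122\right) + v{\left(O,M \right)} = 23 \left(-122\right) + \left(-5 + 2 \left(-8\right)\right) = -2806 - 21 = -2827$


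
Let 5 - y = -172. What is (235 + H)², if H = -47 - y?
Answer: 121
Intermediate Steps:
y = 177 (y = 5 - 1*(-172) = 5 + 172 = 177)
H = -224 (H = -47 - 1*177 = -47 - 177 = -224)
(235 + H)² = (235 - 224)² = 11² = 121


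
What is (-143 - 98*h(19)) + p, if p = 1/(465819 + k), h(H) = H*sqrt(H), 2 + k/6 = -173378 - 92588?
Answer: -161588428/1129989 - 1862*sqrt(19) ≈ -8259.3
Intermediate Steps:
k = -1595808 (k = -12 + 6*(-173378 - 92588) = -12 + 6*(-265966) = -12 - 1595796 = -1595808)
h(H) = H**(3/2)
p = -1/1129989 (p = 1/(465819 - 1595808) = 1/(-1129989) = -1/1129989 ≈ -8.8496e-7)
(-143 - 98*h(19)) + p = (-143 - 1862*sqrt(19)) - 1/1129989 = -161588428/1129989 - 1862*sqrt(19)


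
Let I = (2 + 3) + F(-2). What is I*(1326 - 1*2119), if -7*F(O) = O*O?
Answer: -24583/7 ≈ -3511.9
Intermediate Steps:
F(O) = -O**2/7 (F(O) = -O*O/7 = -O**2/7)
I = 31/7 (I = (2 + 3) - 1/7*(-2)**2 = 5 - 1/7*4 = 5 - 4/7 = 31/7 ≈ 4.4286)
I*(1326 - 1*2119) = 31*(1326 - 1*2119)/7 = 31*(1326 - 2119)/7 = (31/7)*(-793) = -24583/7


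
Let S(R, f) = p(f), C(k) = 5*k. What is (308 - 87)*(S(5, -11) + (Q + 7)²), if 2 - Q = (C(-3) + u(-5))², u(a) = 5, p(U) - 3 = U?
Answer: 1828333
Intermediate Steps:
p(U) = 3 + U
S(R, f) = 3 + f
Q = -98 (Q = 2 - (5*(-3) + 5)² = 2 - (-15 + 5)² = 2 - 1*(-10)² = 2 - 1*100 = 2 - 100 = -98)
(308 - 87)*(S(5, -11) + (Q + 7)²) = (308 - 87)*((3 - 11) + (-98 + 7)²) = 221*(-8 + (-91)²) = 221*(-8 + 8281) = 221*8273 = 1828333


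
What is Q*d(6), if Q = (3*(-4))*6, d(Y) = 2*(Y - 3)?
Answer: -432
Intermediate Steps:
d(Y) = -6 + 2*Y (d(Y) = 2*(-3 + Y) = -6 + 2*Y)
Q = -72 (Q = -12*6 = -72)
Q*d(6) = -72*(-6 + 2*6) = -72*(-6 + 12) = -72*6 = -432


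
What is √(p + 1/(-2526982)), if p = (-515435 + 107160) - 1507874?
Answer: I*√12235833922337531258/2526982 ≈ 1384.3*I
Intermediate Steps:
p = -1916149 (p = -408275 - 1507874 = -1916149)
√(p + 1/(-2526982)) = √(-1916149 + 1/(-2526982)) = √(-1916149 - 1/2526982) = √(-4842074032319/2526982) = I*√12235833922337531258/2526982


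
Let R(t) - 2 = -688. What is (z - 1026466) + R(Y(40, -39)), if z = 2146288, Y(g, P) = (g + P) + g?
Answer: 1119136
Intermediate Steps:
Y(g, P) = P + 2*g (Y(g, P) = (P + g) + g = P + 2*g)
R(t) = -686 (R(t) = 2 - 688 = -686)
(z - 1026466) + R(Y(40, -39)) = (2146288 - 1026466) - 686 = 1119822 - 686 = 1119136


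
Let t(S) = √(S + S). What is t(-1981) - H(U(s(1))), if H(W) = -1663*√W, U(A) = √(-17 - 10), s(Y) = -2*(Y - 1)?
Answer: I*√3962 + 1663*3^(¾)*√I ≈ 2680.5 + 2743.5*I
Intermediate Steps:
s(Y) = 2 - 2*Y (s(Y) = -2*(-1 + Y) = 2 - 2*Y)
U(A) = 3*I*√3 (U(A) = √(-27) = 3*I*√3)
t(S) = √2*√S (t(S) = √(2*S) = √2*√S)
t(-1981) - H(U(s(1))) = √2*√(-1981) - (-1663)*√(3*I*√3) = √2*(I*√1981) - (-1663)*3^(¾)*√I = I*√3962 - (-1663)*3^(¾)*√I = I*√3962 + 1663*3^(¾)*√I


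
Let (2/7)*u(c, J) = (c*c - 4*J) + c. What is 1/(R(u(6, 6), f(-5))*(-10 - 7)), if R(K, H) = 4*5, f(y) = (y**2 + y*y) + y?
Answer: -1/340 ≈ -0.0029412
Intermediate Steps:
u(c, J) = -14*J + 7*c/2 + 7*c**2/2 (u(c, J) = 7*((c*c - 4*J) + c)/2 = 7*((c**2 - 4*J) + c)/2 = 7*(c + c**2 - 4*J)/2 = -14*J + 7*c/2 + 7*c**2/2)
f(y) = y + 2*y**2 (f(y) = (y**2 + y**2) + y = 2*y**2 + y = y + 2*y**2)
R(K, H) = 20
1/(R(u(6, 6), f(-5))*(-10 - 7)) = 1/(20*(-10 - 7)) = 1/(20*(-17)) = 1/(-340) = -1/340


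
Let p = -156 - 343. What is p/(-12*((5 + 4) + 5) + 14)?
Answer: 499/154 ≈ 3.2403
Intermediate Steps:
p = -499
p/(-12*((5 + 4) + 5) + 14) = -499/(-12*((5 + 4) + 5) + 14) = -499/(-12*(9 + 5) + 14) = -499/(-12*14 + 14) = -499/(-168 + 14) = -499/(-154) = -499*(-1/154) = 499/154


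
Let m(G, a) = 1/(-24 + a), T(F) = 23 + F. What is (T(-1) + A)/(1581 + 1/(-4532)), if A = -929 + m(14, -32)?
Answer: -57548469/100311274 ≈ -0.57370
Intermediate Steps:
A = -52025/56 (A = -929 + 1/(-24 - 32) = -929 + 1/(-56) = -929 - 1/56 = -52025/56 ≈ -929.02)
(T(-1) + A)/(1581 + 1/(-4532)) = ((23 - 1) - 52025/56)/(1581 + 1/(-4532)) = (22 - 52025/56)/(1581 - 1/4532) = -50793/(56*7165091/4532) = -50793/56*4532/7165091 = -57548469/100311274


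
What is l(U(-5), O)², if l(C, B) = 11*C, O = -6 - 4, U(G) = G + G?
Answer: 12100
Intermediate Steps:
U(G) = 2*G
O = -10
l(U(-5), O)² = (11*(2*(-5)))² = (11*(-10))² = (-110)² = 12100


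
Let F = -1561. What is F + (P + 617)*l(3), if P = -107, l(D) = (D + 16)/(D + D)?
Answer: 54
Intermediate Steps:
l(D) = (16 + D)/(2*D) (l(D) = (16 + D)/((2*D)) = (16 + D)*(1/(2*D)) = (16 + D)/(2*D))
F + (P + 617)*l(3) = -1561 + (-107 + 617)*((½)*(16 + 3)/3) = -1561 + 510*((½)*(⅓)*19) = -1561 + 510*(19/6) = -1561 + 1615 = 54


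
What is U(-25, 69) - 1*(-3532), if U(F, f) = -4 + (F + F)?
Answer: 3478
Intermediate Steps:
U(F, f) = -4 + 2*F
U(-25, 69) - 1*(-3532) = (-4 + 2*(-25)) - 1*(-3532) = (-4 - 50) + 3532 = -54 + 3532 = 3478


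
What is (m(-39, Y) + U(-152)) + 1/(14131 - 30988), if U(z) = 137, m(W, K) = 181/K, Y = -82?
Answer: 186320339/1382274 ≈ 134.79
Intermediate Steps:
(m(-39, Y) + U(-152)) + 1/(14131 - 30988) = (181/(-82) + 137) + 1/(14131 - 30988) = (181*(-1/82) + 137) + 1/(-16857) = (-181/82 + 137) - 1/16857 = 11053/82 - 1/16857 = 186320339/1382274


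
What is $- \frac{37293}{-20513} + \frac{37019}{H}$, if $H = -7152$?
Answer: $- \frac{492651211}{146708976} \approx -3.358$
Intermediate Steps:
$- \frac{37293}{-20513} + \frac{37019}{H} = - \frac{37293}{-20513} + \frac{37019}{-7152} = \left(-37293\right) \left(- \frac{1}{20513}\right) + 37019 \left(- \frac{1}{7152}\right) = \frac{37293}{20513} - \frac{37019}{7152} = - \frac{492651211}{146708976}$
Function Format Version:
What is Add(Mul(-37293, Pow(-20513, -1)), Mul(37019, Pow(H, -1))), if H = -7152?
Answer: Rational(-492651211, 146708976) ≈ -3.3580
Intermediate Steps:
Add(Mul(-37293, Pow(-20513, -1)), Mul(37019, Pow(H, -1))) = Add(Mul(-37293, Pow(-20513, -1)), Mul(37019, Pow(-7152, -1))) = Add(Mul(-37293, Rational(-1, 20513)), Mul(37019, Rational(-1, 7152))) = Add(Rational(37293, 20513), Rational(-37019, 7152)) = Rational(-492651211, 146708976)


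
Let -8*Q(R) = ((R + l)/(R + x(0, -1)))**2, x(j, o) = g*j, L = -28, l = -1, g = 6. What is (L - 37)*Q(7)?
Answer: 585/98 ≈ 5.9694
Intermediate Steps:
x(j, o) = 6*j
Q(R) = -(-1 + R)**2/(8*R**2) (Q(R) = -(R - 1)**2/(R + 6*0)**2/8 = -(-1 + R)**2/(R + 0)**2/8 = -(-1 + R)**2/R**2/8 = -(-1 + R)**2/(8*R**2))
(L - 37)*Q(7) = (-28 - 37)*(-1/8*(-1 + 7)**2/7**2) = -(-65)*6**2/(8*49) = -(-65)*36/(8*49) = -65*(-9/98) = 585/98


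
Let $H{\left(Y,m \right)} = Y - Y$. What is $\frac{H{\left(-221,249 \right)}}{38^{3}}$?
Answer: $0$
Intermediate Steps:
$H{\left(Y,m \right)} = 0$
$\frac{H{\left(-221,249 \right)}}{38^{3}} = \frac{0}{38^{3}} = \frac{0}{54872} = 0 \cdot \frac{1}{54872} = 0$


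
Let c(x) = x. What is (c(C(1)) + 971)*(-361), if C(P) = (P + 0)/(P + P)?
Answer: -701423/2 ≈ -3.5071e+5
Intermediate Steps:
C(P) = 1/2 (C(P) = P/((2*P)) = P*(1/(2*P)) = 1/2)
(c(C(1)) + 971)*(-361) = (1/2 + 971)*(-361) = (1943/2)*(-361) = -701423/2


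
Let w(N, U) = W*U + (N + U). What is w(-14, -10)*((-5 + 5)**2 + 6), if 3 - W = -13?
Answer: -1104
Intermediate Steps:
W = 16 (W = 3 - 1*(-13) = 3 + 13 = 16)
w(N, U) = N + 17*U (w(N, U) = 16*U + (N + U) = N + 17*U)
w(-14, -10)*((-5 + 5)**2 + 6) = (-14 + 17*(-10))*((-5 + 5)**2 + 6) = (-14 - 170)*(0**2 + 6) = -184*(0 + 6) = -184*6 = -1104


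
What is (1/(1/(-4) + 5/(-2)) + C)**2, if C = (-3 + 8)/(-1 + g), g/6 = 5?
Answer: 3721/101761 ≈ 0.036566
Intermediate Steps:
g = 30 (g = 6*5 = 30)
C = 5/29 (C = (-3 + 8)/(-1 + 30) = 5/29 ≈ 0.17241)
(1/(1/(-4) + 5/(-2)) + C)**2 = (1/(1/(-4) + 5/(-2)) + 5/29)**2 = (1/(1*(-1/4) + 5*(-1/2)) + 5/29)**2 = (1/(-1/4 - 5/2) + 5/29)**2 = (1/(-11/4) + 5/29)**2 = (-4/11 + 5/29)**2 = (-61/319)**2 = 3721/101761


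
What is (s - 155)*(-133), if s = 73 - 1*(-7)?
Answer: 9975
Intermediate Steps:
s = 80 (s = 73 + 7 = 80)
(s - 155)*(-133) = (80 - 155)*(-133) = -75*(-133) = 9975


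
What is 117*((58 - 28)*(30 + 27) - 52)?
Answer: 193986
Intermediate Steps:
117*((58 - 28)*(30 + 27) - 52) = 117*(30*57 - 52) = 117*(1710 - 52) = 117*1658 = 193986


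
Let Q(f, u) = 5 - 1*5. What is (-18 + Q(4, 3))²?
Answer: 324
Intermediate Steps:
Q(f, u) = 0 (Q(f, u) = 5 - 5 = 0)
(-18 + Q(4, 3))² = (-18 + 0)² = (-18)² = 324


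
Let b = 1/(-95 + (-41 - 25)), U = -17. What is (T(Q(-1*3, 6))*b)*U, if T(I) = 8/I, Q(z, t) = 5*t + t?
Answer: 34/1449 ≈ 0.023464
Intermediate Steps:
Q(z, t) = 6*t
b = -1/161 (b = 1/(-95 - 66) = 1/(-161) = -1/161 ≈ -0.0062112)
(T(Q(-1*3, 6))*b)*U = ((8/((6*6)))*(-1/161))*(-17) = ((8/36)*(-1/161))*(-17) = ((8*(1/36))*(-1/161))*(-17) = ((2/9)*(-1/161))*(-17) = -2/1449*(-17) = 34/1449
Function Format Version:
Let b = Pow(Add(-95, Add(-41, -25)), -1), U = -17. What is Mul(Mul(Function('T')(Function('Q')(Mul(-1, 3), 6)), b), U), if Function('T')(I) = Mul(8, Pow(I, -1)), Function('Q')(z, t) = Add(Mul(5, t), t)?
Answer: Rational(34, 1449) ≈ 0.023464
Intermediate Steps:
Function('Q')(z, t) = Mul(6, t)
b = Rational(-1, 161) (b = Pow(Add(-95, -66), -1) = Pow(-161, -1) = Rational(-1, 161) ≈ -0.0062112)
Mul(Mul(Function('T')(Function('Q')(Mul(-1, 3), 6)), b), U) = Mul(Mul(Mul(8, Pow(Mul(6, 6), -1)), Rational(-1, 161)), -17) = Mul(Mul(Mul(8, Pow(36, -1)), Rational(-1, 161)), -17) = Mul(Mul(Mul(8, Rational(1, 36)), Rational(-1, 161)), -17) = Mul(Mul(Rational(2, 9), Rational(-1, 161)), -17) = Mul(Rational(-2, 1449), -17) = Rational(34, 1449)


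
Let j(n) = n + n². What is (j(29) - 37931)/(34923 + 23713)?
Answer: -37061/58636 ≈ -0.63205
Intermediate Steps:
(j(29) - 37931)/(34923 + 23713) = (29*(1 + 29) - 37931)/(34923 + 23713) = (29*30 - 37931)/58636 = (870 - 37931)*(1/58636) = -37061*1/58636 = -37061/58636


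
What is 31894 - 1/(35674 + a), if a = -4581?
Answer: 991680141/31093 ≈ 31894.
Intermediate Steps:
31894 - 1/(35674 + a) = 31894 - 1/(35674 - 4581) = 31894 - 1/31093 = 991680141/31093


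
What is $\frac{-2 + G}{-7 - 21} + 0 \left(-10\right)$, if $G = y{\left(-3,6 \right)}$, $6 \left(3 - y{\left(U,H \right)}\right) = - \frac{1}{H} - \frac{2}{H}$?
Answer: $- \frac{13}{336} \approx -0.03869$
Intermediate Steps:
$y{\left(U,H \right)} = 3 + \frac{1}{2 H}$ ($y{\left(U,H \right)} = 3 - \frac{- \frac{1}{H} - \frac{2}{H}}{6} = 3 - \frac{\left(-3\right) \frac{1}{H}}{6} = 3 + \frac{1}{2 H}$)
$G = \frac{37}{12}$ ($G = 3 + \frac{1}{2 \cdot 6} = 3 + \frac{1}{2} \cdot \frac{1}{6} = 3 + \frac{1}{12} = \frac{37}{12} \approx 3.0833$)
$\frac{-2 + G}{-7 - 21} + 0 \left(-10\right) = \frac{-2 + \frac{37}{12}}{-7 - 21} + 0 \left(-10\right) = \frac{13}{12 \left(-28\right)} + 0 = \frac{13}{12} \left(- \frac{1}{28}\right) + 0 = - \frac{13}{336} + 0 = - \frac{13}{336}$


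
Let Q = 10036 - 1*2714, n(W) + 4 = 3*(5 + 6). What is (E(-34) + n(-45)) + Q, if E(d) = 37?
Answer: 7388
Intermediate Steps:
n(W) = 29 (n(W) = -4 + 3*(5 + 6) = -4 + 3*11 = -4 + 33 = 29)
Q = 7322 (Q = 10036 - 2714 = 7322)
(E(-34) + n(-45)) + Q = (37 + 29) + 7322 = 66 + 7322 = 7388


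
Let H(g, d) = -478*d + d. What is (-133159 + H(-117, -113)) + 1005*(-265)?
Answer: -345583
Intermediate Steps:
H(g, d) = -477*d
(-133159 + H(-117, -113)) + 1005*(-265) = (-133159 - 477*(-113)) + 1005*(-265) = (-133159 + 53901) - 266325 = -79258 - 266325 = -345583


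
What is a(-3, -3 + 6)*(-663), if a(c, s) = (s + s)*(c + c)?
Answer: 23868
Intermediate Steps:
a(c, s) = 4*c*s (a(c, s) = (2*s)*(2*c) = 4*c*s)
a(-3, -3 + 6)*(-663) = (4*(-3)*(-3 + 6))*(-663) = (4*(-3)*3)*(-663) = -36*(-663) = 23868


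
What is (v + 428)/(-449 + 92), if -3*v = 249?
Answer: -115/119 ≈ -0.96639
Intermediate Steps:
v = -83 (v = -⅓*249 = -83)
(v + 428)/(-449 + 92) = (-83 + 428)/(-449 + 92) = 345/(-357) = 345*(-1/357) = -115/119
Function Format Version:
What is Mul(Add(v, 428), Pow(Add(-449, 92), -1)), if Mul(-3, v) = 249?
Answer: Rational(-115, 119) ≈ -0.96639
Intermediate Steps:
v = -83 (v = Mul(Rational(-1, 3), 249) = -83)
Mul(Add(v, 428), Pow(Add(-449, 92), -1)) = Mul(Add(-83, 428), Pow(Add(-449, 92), -1)) = Mul(345, Pow(-357, -1)) = Mul(345, Rational(-1, 357)) = Rational(-115, 119)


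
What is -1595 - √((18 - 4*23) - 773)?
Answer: -1595 - 11*I*√7 ≈ -1595.0 - 29.103*I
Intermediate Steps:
-1595 - √((18 - 4*23) - 773) = -1595 - √((18 - 92) - 773) = -1595 - √(-74 - 773) = -1595 - √(-847) = -1595 - 11*I*√7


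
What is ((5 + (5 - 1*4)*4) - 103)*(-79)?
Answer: 7426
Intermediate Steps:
((5 + (5 - 1*4)*4) - 103)*(-79) = ((5 + (5 - 4)*4) - 103)*(-79) = ((5 + 1*4) - 103)*(-79) = ((5 + 4) - 103)*(-79) = (9 - 103)*(-79) = -94*(-79) = 7426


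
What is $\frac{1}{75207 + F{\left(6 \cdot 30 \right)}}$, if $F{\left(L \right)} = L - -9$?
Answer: $\frac{1}{75396} \approx 1.3263 \cdot 10^{-5}$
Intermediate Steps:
$F{\left(L \right)} = 9 + L$ ($F{\left(L \right)} = L + 9 = 9 + L$)
$\frac{1}{75207 + F{\left(6 \cdot 30 \right)}} = \frac{1}{75207 + \left(9 + 6 \cdot 30\right)} = \frac{1}{75207 + \left(9 + 180\right)} = \frac{1}{75207 + 189} = \frac{1}{75396}$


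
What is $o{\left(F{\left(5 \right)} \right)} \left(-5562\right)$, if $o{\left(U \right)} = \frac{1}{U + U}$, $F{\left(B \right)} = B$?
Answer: $- \frac{2781}{5} \approx -556.2$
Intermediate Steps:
$o{\left(U \right)} = \frac{1}{2 U}$
$o{\left(F{\left(5 \right)} \right)} \left(-5562\right) = \frac{1}{2 \cdot 5} \left(-5562\right) = \frac{1}{2} \cdot \frac{1}{5} \left(-5562\right) = \frac{1}{10} \left(-5562\right) = - \frac{2781}{5}$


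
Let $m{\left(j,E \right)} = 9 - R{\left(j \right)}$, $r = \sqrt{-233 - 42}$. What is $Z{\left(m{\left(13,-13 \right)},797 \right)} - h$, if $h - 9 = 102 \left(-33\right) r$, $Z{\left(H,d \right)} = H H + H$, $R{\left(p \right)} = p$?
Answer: $3 + 16830 i \sqrt{11} \approx 3.0 + 55819.0 i$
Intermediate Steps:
$r = 5 i \sqrt{11}$ ($r = \sqrt{-275} = 5 i \sqrt{11} \approx 16.583 i$)
$m{\left(j,E \right)} = 9 - j$
$Z{\left(H,d \right)} = H + H^{2}$ ($Z{\left(H,d \right)} = H^{2} + H = H + H^{2}$)
$h = 9 - 16830 i \sqrt{11}$ ($h = 9 + 102 \left(-33\right) 5 i \sqrt{11} = 9 - 3366 \cdot 5 i \sqrt{11} = 9 - 16830 i \sqrt{11} \approx 9.0 - 55819.0 i$)
$Z{\left(m{\left(13,-13 \right)},797 \right)} - h = \left(9 - 13\right) \left(1 + \left(9 - 13\right)\right) - \left(9 - 16830 i \sqrt{11}\right) = - 4 \left(1 - 4\right) - \left(9 - 16830 i \sqrt{11}\right) = \left(-4\right) \left(-3\right) - \left(9 - 16830 i \sqrt{11}\right) = 12 - \left(9 - 16830 i \sqrt{11}\right) = 3 + 16830 i \sqrt{11}$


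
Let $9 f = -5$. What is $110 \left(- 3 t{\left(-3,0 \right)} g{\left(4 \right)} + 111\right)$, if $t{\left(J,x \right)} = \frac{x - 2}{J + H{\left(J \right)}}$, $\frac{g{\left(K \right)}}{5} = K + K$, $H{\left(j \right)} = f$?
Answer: $4785$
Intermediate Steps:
$f = - \frac{5}{9}$ ($f = \frac{1}{9} \left(-5\right) = - \frac{5}{9} \approx -0.55556$)
$H{\left(j \right)} = - \frac{5}{9}$
$g{\left(K \right)} = 10 K$ ($g{\left(K \right)} = 5 \left(K + K\right) = 5 \cdot 2 K = 10 K$)
$t{\left(J,x \right)} = \frac{-2 + x}{- \frac{5}{9} + J}$ ($t{\left(J,x \right)} = \frac{x - 2}{J - \frac{5}{9}} = \frac{-2 + x}{- \frac{5}{9} + J}$)
$110 \left(- 3 t{\left(-3,0 \right)} g{\left(4 \right)} + 111\right) = 110 \left(- 3 \frac{9 \left(-2 + 0\right)}{-5 + 9 \left(-3\right)} 10 \cdot 4 + 111\right) = 110 \left(- 3 \cdot 9 \frac{1}{-5 - 27} \left(-2\right) 40 + 111\right) = 110 \left(- 3 \cdot 9 \frac{1}{-32} \left(-2\right) 40 + 111\right) = 110 \left(- 3 \cdot 9 \left(- \frac{1}{32}\right) \left(-2\right) 40 + 111\right) = 110 \left(\left(-3\right) \frac{9}{16} \cdot 40 + 111\right) = 110 \left(\left(- \frac{27}{16}\right) 40 + 111\right) = 110 \left(- \frac{135}{2} + 111\right) = 110 \cdot \frac{87}{2} = 4785$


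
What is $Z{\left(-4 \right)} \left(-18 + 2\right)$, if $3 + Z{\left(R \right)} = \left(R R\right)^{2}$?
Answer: $-4048$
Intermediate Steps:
$Z{\left(R \right)} = -3 + R^{4}$ ($Z{\left(R \right)} = -3 + \left(R R\right)^{2} = -3 + \left(R^{2}\right)^{2} = -3 + R^{4}$)
$Z{\left(-4 \right)} \left(-18 + 2\right) = \left(-3 + \left(-4\right)^{4}\right) \left(-18 + 2\right) = \left(-3 + 256\right) \left(-16\right) = 253 \left(-16\right) = -4048$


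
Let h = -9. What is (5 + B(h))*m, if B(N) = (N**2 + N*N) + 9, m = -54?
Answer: -9504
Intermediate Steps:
B(N) = 9 + 2*N**2 (B(N) = (N**2 + N**2) + 9 = 2*N**2 + 9 = 9 + 2*N**2)
(5 + B(h))*m = (5 + (9 + 2*(-9)**2))*(-54) = (5 + (9 + 2*81))*(-54) = (5 + (9 + 162))*(-54) = (5 + 171)*(-54) = 176*(-54) = -9504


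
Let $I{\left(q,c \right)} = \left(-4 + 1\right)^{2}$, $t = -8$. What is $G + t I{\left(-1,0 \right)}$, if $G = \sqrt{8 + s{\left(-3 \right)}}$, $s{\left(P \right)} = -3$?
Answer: $-72 + \sqrt{5} \approx -69.764$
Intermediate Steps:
$I{\left(q,c \right)} = 9$ ($I{\left(q,c \right)} = \left(-3\right)^{2} = 9$)
$G = \sqrt{5}$ ($G = \sqrt{8 - 3} = \sqrt{5} \approx 2.2361$)
$G + t I{\left(-1,0 \right)} = \sqrt{5} - 72 = -72 + \sqrt{5}$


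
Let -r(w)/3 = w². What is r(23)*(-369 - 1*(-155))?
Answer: 339618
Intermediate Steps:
r(w) = -3*w²
r(23)*(-369 - 1*(-155)) = (-3*23²)*(-369 - 1*(-155)) = (-3*529)*(-369 + 155) = -1587*(-214) = 339618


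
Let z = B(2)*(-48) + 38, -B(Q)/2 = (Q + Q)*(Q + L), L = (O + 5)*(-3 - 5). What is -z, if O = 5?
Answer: 29914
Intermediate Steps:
L = -80 (L = (5 + 5)*(-3 - 5) = 10*(-8) = -80)
B(Q) = -4*Q*(-80 + Q) (B(Q) = -2*(Q + Q)*(Q - 80) = -2*2*Q*(-80 + Q) = -4*Q*(-80 + Q))
z = -29914 (z = (4*2*(80 - 1*2))*(-48) + 38 = (4*2*(80 - 2))*(-48) + 38 = (4*2*78)*(-48) + 38 = 624*(-48) + 38 = -29952 + 38 = -29914)
-z = -1*(-29914) = 29914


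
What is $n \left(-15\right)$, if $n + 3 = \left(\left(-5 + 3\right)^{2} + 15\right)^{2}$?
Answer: $-5370$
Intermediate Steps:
$n = 358$ ($n = -3 + \left(\left(-5 + 3\right)^{2} + 15\right)^{2} = -3 + \left(\left(-2\right)^{2} + 15\right)^{2} = -3 + \left(4 + 15\right)^{2} = -3 + 19^{2} = -3 + 361 = 358$)
$n \left(-15\right) = 358 \left(-15\right) = -5370$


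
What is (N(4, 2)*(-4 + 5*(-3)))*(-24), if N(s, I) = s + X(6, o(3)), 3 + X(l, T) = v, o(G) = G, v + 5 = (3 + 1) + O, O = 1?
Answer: 456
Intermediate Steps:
v = 0 (v = -5 + ((3 + 1) + 1) = -5 + (4 + 1) = -5 + 5 = 0)
X(l, T) = -3 (X(l, T) = -3 + 0 = -3)
N(s, I) = -3 + s (N(s, I) = s - 3 = -3 + s)
(N(4, 2)*(-4 + 5*(-3)))*(-24) = ((-3 + 4)*(-4 + 5*(-3)))*(-24) = (1*(-4 - 15))*(-24) = (1*(-19))*(-24) = -19*(-24) = 456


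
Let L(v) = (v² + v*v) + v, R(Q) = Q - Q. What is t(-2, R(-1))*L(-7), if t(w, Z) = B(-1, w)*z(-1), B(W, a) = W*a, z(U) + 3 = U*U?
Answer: -364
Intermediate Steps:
R(Q) = 0
z(U) = -3 + U² (z(U) = -3 + U*U = -3 + U²)
t(w, Z) = 2*w (t(w, Z) = (-w)*(-3 + (-1)²) = (-w)*(-3 + 1) = -w*(-2) = 2*w)
L(v) = v + 2*v² (L(v) = (v² + v²) + v = 2*v² + v = v + 2*v²)
t(-2, R(-1))*L(-7) = (2*(-2))*(-7*(1 + 2*(-7))) = -(-28)*(1 - 14) = -(-28)*(-13) = -4*91 = -364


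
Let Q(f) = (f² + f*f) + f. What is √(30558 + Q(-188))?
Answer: √101058 ≈ 317.90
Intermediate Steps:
Q(f) = f + 2*f² (Q(f) = (f² + f²) + f = 2*f² + f = f + 2*f²)
√(30558 + Q(-188)) = √(30558 - 188*(1 + 2*(-188))) = √(30558 - 188*(1 - 376)) = √(30558 - 188*(-375)) = √(30558 + 70500) = √101058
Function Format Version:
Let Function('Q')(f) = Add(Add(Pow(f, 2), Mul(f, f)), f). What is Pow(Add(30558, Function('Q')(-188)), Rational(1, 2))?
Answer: Pow(101058, Rational(1, 2)) ≈ 317.90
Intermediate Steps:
Function('Q')(f) = Add(f, Mul(2, Pow(f, 2))) (Function('Q')(f) = Add(Add(Pow(f, 2), Pow(f, 2)), f) = Add(Mul(2, Pow(f, 2)), f) = Add(f, Mul(2, Pow(f, 2))))
Pow(Add(30558, Function('Q')(-188)), Rational(1, 2)) = Pow(Add(30558, Mul(-188, Add(1, Mul(2, -188)))), Rational(1, 2)) = Pow(Add(30558, Mul(-188, Add(1, -376))), Rational(1, 2)) = Pow(Add(30558, Mul(-188, -375)), Rational(1, 2)) = Pow(Add(30558, 70500), Rational(1, 2)) = Pow(101058, Rational(1, 2))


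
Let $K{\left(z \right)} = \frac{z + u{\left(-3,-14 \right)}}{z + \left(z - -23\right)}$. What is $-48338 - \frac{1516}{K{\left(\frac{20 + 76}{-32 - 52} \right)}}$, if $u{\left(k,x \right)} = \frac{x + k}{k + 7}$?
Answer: $- \frac{6419758}{151} \approx -42515.0$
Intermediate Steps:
$u{\left(k,x \right)} = \frac{k + x}{7 + k}$
$K{\left(z \right)} = \frac{- \frac{17}{4} + z}{23 + 2 z}$ ($K{\left(z \right)} = \frac{z + \frac{-3 - 14}{7 - 3}}{z + \left(z - -23\right)} = \frac{z + \frac{1}{4} \left(-17\right)}{z + \left(z + 23\right)} = \frac{z + \frac{1}{4} \left(-17\right)}{z + \left(23 + z\right)} = \frac{z - \frac{17}{4}}{23 + 2 z} = \frac{- \frac{17}{4} + z}{23 + 2 z}$)
$-48338 - \frac{1516}{K{\left(\frac{20 + 76}{-32 - 52} \right)}} = -48338 - \frac{1516}{\frac{1}{4} \frac{1}{23 + 2 \frac{20 + 76}{-32 - 52}} \left(-17 + 4 \frac{20 + 76}{-32 - 52}\right)} = -48338 - \frac{1516}{\frac{1}{4} \frac{1}{23 + 2 \frac{96}{-84}} \left(-17 + 4 \frac{96}{-84}\right)} = -48338 - \frac{1516}{\frac{1}{4} \frac{1}{23 + 2 \cdot 96 \left(- \frac{1}{84}\right)} \left(-17 + 4 \cdot 96 \left(- \frac{1}{84}\right)\right)} = -48338 - \frac{1516}{\frac{1}{4} \frac{1}{23 + 2 \left(- \frac{8}{7}\right)} \left(-17 + 4 \left(- \frac{8}{7}\right)\right)} = -48338 - \frac{1516}{\frac{1}{4} \frac{1}{23 - \frac{16}{7}} \left(-17 - \frac{32}{7}\right)} = -48338 - \frac{1516}{\frac{1}{4} \frac{1}{\frac{145}{7}} \left(- \frac{151}{7}\right)} = -48338 - \frac{1516}{\frac{1}{4} \cdot \frac{7}{145} \left(- \frac{151}{7}\right)} = -48338 - \frac{1516}{- \frac{151}{580}} = -48338 - 1516 \left(- \frac{580}{151}\right) = -48338 - - \frac{879280}{151} = -48338 + \frac{879280}{151} = - \frac{6419758}{151}$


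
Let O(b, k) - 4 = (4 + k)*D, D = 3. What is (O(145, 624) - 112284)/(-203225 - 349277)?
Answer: 55198/276251 ≈ 0.19981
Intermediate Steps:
O(b, k) = 16 + 3*k (O(b, k) = 4 + (4 + k)*3 = 4 + (12 + 3*k) = 16 + 3*k)
(O(145, 624) - 112284)/(-203225 - 349277) = ((16 + 3*624) - 112284)/(-203225 - 349277) = ((16 + 1872) - 112284)/(-552502) = (1888 - 112284)*(-1/552502) = -110396*(-1/552502) = 55198/276251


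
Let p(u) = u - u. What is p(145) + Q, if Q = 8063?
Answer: 8063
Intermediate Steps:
p(u) = 0
p(145) + Q = 0 + 8063 = 8063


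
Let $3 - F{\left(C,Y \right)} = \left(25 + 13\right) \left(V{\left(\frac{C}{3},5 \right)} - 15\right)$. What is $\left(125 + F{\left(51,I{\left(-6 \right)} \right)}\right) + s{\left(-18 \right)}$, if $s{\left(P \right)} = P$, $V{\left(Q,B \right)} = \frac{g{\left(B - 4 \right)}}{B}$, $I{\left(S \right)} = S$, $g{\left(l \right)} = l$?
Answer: $\frac{3362}{5} \approx 672.4$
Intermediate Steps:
$V{\left(Q,B \right)} = \frac{-4 + B}{B}$ ($V{\left(Q,B \right)} = \frac{B - 4}{B} = \frac{-4 + B}{B}$)
$F{\left(C,Y \right)} = \frac{2827}{5}$ ($F{\left(C,Y \right)} = 3 - \left(25 + 13\right) \left(\frac{-4 + 5}{5} - 15\right) = 3 - 38 \left(\frac{1}{5} \cdot 1 - 15\right) = 3 - 38 \left(\frac{1}{5} - 15\right) = 3 - 38 \left(- \frac{74}{5}\right) = 3 - - \frac{2812}{5} = 3 + \frac{2812}{5} = \frac{2827}{5}$)
$\left(125 + F{\left(51,I{\left(-6 \right)} \right)}\right) + s{\left(-18 \right)} = \left(125 + \frac{2827}{5}\right) - 18 = \frac{3452}{5} - 18 = \frac{3362}{5}$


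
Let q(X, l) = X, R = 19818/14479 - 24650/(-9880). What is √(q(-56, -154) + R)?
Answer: I*√2667297180827409/7152626 ≈ 7.2206*I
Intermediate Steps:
R = 55270919/14305252 (R = 19818*(1/14479) - 24650*(-1/9880) = 19818/14479 + 2465/988 = 55270919/14305252 ≈ 3.8637)
√(q(-56, -154) + R) = √(-56 + 55270919/14305252) = √(-745823193/14305252) = I*√2667297180827409/7152626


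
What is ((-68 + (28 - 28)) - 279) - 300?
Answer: -647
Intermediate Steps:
((-68 + (28 - 28)) - 279) - 300 = ((-68 + 0) - 279) - 300 = (-68 - 279) - 300 = -347 - 300 = -647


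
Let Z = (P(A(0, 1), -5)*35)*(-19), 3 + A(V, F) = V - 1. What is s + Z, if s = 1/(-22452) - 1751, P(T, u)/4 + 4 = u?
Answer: 498187427/22452 ≈ 22189.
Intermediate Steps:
A(V, F) = -4 + V (A(V, F) = -3 + (V - 1) = -3 + (-1 + V) = -4 + V)
P(T, u) = -16 + 4*u
s = -39313453/22452 (s = -1/22452 - 1751 = -39313453/22452 ≈ -1751.0)
Z = 23940 (Z = ((-16 + 4*(-5))*35)*(-19) = ((-16 - 20)*35)*(-19) = -36*35*(-19) = -1260*(-19) = 23940)
s + Z = -39313453/22452 + 23940 = 498187427/22452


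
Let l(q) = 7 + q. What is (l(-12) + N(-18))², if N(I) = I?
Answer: 529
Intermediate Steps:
(l(-12) + N(-18))² = ((7 - 12) - 18)² = (-5 - 18)² = (-23)² = 529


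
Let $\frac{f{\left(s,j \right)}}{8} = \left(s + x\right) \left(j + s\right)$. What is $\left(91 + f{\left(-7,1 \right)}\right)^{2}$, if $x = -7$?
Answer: $582169$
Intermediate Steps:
$f{\left(s,j \right)} = 8 \left(-7 + s\right) \left(j + s\right)$ ($f{\left(s,j \right)} = 8 \left(s - 7\right) \left(j + s\right) = 8 \left(-7 + s\right) \left(j + s\right)$)
$\left(91 + f{\left(-7,1 \right)}\right)^{2} = \left(91 + \left(\left(-56\right) 1 - -392 + 8 \left(-7\right)^{2} + 8 \cdot 1 \left(-7\right)\right)\right)^{2} = \left(91 + \left(-56 + 392 + 8 \cdot 49 - 56\right)\right)^{2} = \left(91 + \left(-56 + 392 + 392 - 56\right)\right)^{2} = \left(91 + 672\right)^{2} = 763^{2} = 582169$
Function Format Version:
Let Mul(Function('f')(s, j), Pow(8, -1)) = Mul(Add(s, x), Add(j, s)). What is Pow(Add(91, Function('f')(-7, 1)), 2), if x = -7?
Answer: 582169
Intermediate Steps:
Function('f')(s, j) = Mul(8, Add(-7, s), Add(j, s)) (Function('f')(s, j) = Mul(8, Mul(Add(s, -7), Add(j, s))) = Mul(8, Mul(Add(-7, s), Add(j, s))) = Mul(8, Add(-7, s), Add(j, s)))
Pow(Add(91, Function('f')(-7, 1)), 2) = Pow(Add(91, Add(Mul(-56, 1), Mul(-56, -7), Mul(8, Pow(-7, 2)), Mul(8, 1, -7))), 2) = Pow(Add(91, Add(-56, 392, Mul(8, 49), -56)), 2) = Pow(Add(91, Add(-56, 392, 392, -56)), 2) = Pow(Add(91, 672), 2) = Pow(763, 2) = 582169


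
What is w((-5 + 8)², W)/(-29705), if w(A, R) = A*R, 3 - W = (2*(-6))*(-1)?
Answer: 81/29705 ≈ 0.0027268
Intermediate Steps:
W = -9 (W = 3 - 2*(-6)*(-1) = 3 - (-12)*(-1) = 3 - 1*12 = 3 - 12 = -9)
w((-5 + 8)², W)/(-29705) = ((-5 + 8)²*(-9))/(-29705) = (3²*(-9))*(-1/29705) = (9*(-9))*(-1/29705) = -81*(-1/29705) = 81/29705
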